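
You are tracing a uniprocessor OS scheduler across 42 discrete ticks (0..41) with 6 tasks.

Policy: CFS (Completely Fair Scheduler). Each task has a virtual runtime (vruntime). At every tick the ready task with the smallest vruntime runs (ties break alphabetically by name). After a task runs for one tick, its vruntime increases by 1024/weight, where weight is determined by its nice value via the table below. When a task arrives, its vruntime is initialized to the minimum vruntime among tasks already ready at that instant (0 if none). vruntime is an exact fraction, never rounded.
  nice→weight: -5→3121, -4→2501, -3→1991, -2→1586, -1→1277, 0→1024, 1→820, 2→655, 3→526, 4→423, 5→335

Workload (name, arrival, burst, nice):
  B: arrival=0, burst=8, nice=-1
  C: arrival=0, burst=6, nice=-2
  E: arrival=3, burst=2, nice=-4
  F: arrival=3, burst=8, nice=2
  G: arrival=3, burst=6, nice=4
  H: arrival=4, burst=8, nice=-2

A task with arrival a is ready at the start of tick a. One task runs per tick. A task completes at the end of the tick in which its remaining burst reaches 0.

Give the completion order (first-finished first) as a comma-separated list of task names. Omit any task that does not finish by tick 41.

t=0: vr[B=0 C=0] → run B
t=1: vr[B=1024/1277 C=0] → run C
t=2: vr[B=1024/1277 C=512/793] → run C
t=3: vr[B=1024/1277 C=1024/793 E=1024/1277 F=1024/1277 G=1024/1277] → run B
t=4: vr[B=2048/1277 C=1024/793 E=1024/1277 F=1024/1277 G=1024/1277 H=1024/1277] → run E
t=5: vr[B=2048/1277 C=1024/793 E=3868672/3193777 F=1024/1277 G=1024/1277 H=1024/1277] → run F
t=6: vr[B=2048/1277 C=1024/793 E=3868672/3193777 F=1978368/836435 G=1024/1277 H=1024/1277] → run G
t=7: vr[B=2048/1277 C=1024/793 E=3868672/3193777 F=1978368/836435 G=1740800/540171 H=1024/1277] → run H
t=8: vr[B=2048/1277 C=1024/793 E=3868672/3193777 F=1978368/836435 G=1740800/540171 H=1465856/1012661] → run E
t=9: vr[B=2048/1277 C=1024/793 F=1978368/836435 G=1740800/540171 H=1465856/1012661] → run C
t=10: vr[B=2048/1277 C=1536/793 F=1978368/836435 G=1740800/540171 H=1465856/1012661] → run H
t=11: vr[B=2048/1277 C=1536/793 F=1978368/836435 G=1740800/540171 H=2119680/1012661] → run B
t=12: vr[B=3072/1277 C=1536/793 F=1978368/836435 G=1740800/540171 H=2119680/1012661] → run C
t=13: vr[B=3072/1277 C=2048/793 F=1978368/836435 G=1740800/540171 H=2119680/1012661] → run H
t=14: vr[B=3072/1277 C=2048/793 F=1978368/836435 G=1740800/540171 H=2773504/1012661] → run F
t=15: vr[B=3072/1277 C=2048/793 F=3286016/836435 G=1740800/540171 H=2773504/1012661] → run B
t=16: vr[B=4096/1277 C=2048/793 F=3286016/836435 G=1740800/540171 H=2773504/1012661] → run C
t=17: vr[B=4096/1277 C=2560/793 F=3286016/836435 G=1740800/540171 H=2773504/1012661] → run H
t=18: vr[B=4096/1277 C=2560/793 F=3286016/836435 G=1740800/540171 H=3427328/1012661] → run B
t=19: vr[B=5120/1277 C=2560/793 F=3286016/836435 G=1740800/540171 H=3427328/1012661] → run G
t=20: vr[B=5120/1277 C=2560/793 F=3286016/836435 G=3048448/540171 H=3427328/1012661] → run C
t=21: vr[B=5120/1277 F=3286016/836435 G=3048448/540171 H=3427328/1012661] → run H
t=22: vr[B=5120/1277 F=3286016/836435 G=3048448/540171 H=4081152/1012661] → run F
t=23: vr[B=5120/1277 F=4593664/836435 G=3048448/540171 H=4081152/1012661] → run B
t=24: vr[B=6144/1277 F=4593664/836435 G=3048448/540171 H=4081152/1012661] → run H
t=25: vr[B=6144/1277 F=4593664/836435 G=3048448/540171 H=4734976/1012661] → run H
t=26: vr[B=6144/1277 F=4593664/836435 G=3048448/540171 H=5388800/1012661] → run B
t=27: vr[B=7168/1277 F=4593664/836435 G=3048448/540171 H=5388800/1012661] → run H
t=28: vr[B=7168/1277 F=4593664/836435 G=3048448/540171] → run F
t=29: vr[B=7168/1277 F=5901312/836435 G=3048448/540171] → run B
t=30: vr[F=5901312/836435 G=3048448/540171] → run G
t=31: vr[F=5901312/836435 G=1452032/180057] → run F
t=32: vr[F=1441792/167287 G=1452032/180057] → run G
t=33: vr[F=1441792/167287 G=5663744/540171] → run F
t=34: vr[F=8516608/836435 G=5663744/540171] → run F
t=35: vr[F=9824256/836435 G=5663744/540171] → run G
t=36: vr[F=9824256/836435 G=6971392/540171] → run F
t=37: vr[G=6971392/540171] → run G
t=38: (idle)
t=39: (idle)
t=40: (idle)
t=41: (idle)

completion order = E, C, H, B, F, G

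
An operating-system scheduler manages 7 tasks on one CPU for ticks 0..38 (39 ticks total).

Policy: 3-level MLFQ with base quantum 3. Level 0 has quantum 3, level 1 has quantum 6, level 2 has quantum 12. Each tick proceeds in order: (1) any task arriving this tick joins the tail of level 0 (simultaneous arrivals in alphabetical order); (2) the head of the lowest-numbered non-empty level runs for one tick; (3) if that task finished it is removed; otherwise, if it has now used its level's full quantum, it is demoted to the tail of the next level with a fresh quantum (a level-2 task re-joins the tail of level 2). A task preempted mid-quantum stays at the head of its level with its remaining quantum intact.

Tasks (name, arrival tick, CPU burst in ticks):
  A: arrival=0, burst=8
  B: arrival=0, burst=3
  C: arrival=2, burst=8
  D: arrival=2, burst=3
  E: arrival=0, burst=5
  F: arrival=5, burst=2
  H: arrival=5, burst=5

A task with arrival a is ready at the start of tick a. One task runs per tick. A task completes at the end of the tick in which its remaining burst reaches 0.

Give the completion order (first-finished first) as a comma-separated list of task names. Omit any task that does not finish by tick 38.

completion order = B, D, F, A, E, C, H

t=0: L0/L1/L2 = ABE/-/- → run A
t=1: L0/L1/L2 = ABE/-/- → run A
t=2: L0/L1/L2 = ABECD/-/- → run A
t=3: L0/L1/L2 = BECD/A/- → run B
t=4: L0/L1/L2 = BECD/A/- → run B
t=5: L0/L1/L2 = BECDFH/A/- → run B
t=6: L0/L1/L2 = ECDFH/A/- → run E
t=7: L0/L1/L2 = ECDFH/A/- → run E
t=8: L0/L1/L2 = ECDFH/A/- → run E
t=9: L0/L1/L2 = CDFH/AE/- → run C
t=10: L0/L1/L2 = CDFH/AE/- → run C
t=11: L0/L1/L2 = CDFH/AE/- → run C
t=12: L0/L1/L2 = DFH/AEC/- → run D
t=13: L0/L1/L2 = DFH/AEC/- → run D
t=14: L0/L1/L2 = DFH/AEC/- → run D
t=15: L0/L1/L2 = FH/AEC/- → run F
t=16: L0/L1/L2 = FH/AEC/- → run F
t=17: L0/L1/L2 = H/AEC/- → run H
t=18: L0/L1/L2 = H/AEC/- → run H
t=19: L0/L1/L2 = H/AEC/- → run H
t=20: L0/L1/L2 = -/AECH/- → run A
t=21: L0/L1/L2 = -/AECH/- → run A
t=22: L0/L1/L2 = -/AECH/- → run A
t=23: L0/L1/L2 = -/AECH/- → run A
t=24: L0/L1/L2 = -/AECH/- → run A
t=25: L0/L1/L2 = -/ECH/- → run E
t=26: L0/L1/L2 = -/ECH/- → run E
t=27: L0/L1/L2 = -/CH/- → run C
t=28: L0/L1/L2 = -/CH/- → run C
t=29: L0/L1/L2 = -/CH/- → run C
t=30: L0/L1/L2 = -/CH/- → run C
t=31: L0/L1/L2 = -/CH/- → run C
t=32: L0/L1/L2 = -/H/- → run H
t=33: L0/L1/L2 = -/H/- → run H
t=34: (idle)
t=35: (idle)
t=36: (idle)
t=37: (idle)
t=38: (idle)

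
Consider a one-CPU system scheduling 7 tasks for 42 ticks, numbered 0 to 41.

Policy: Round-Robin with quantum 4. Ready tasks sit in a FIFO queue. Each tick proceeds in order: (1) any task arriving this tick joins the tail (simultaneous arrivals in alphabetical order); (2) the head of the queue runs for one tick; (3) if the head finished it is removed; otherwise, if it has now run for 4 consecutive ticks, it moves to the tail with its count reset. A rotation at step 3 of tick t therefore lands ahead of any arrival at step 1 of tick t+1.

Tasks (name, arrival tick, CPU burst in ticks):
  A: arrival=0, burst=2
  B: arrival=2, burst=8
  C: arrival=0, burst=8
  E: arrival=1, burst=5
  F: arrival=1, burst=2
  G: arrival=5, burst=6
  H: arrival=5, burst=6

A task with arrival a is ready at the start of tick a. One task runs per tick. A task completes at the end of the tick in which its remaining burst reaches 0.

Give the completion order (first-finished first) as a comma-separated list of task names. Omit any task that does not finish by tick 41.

completion order = A, F, C, E, B, G, H

t=0: queue=[A,C] q_used=0 → run A
t=1: queue=[A,C,E,F] q_used=1 → run A
t=2: queue=[C,E,F,B] q_used=0 → run C
t=3: queue=[C,E,F,B] q_used=1 → run C
t=4: queue=[C,E,F,B] q_used=2 → run C
t=5: queue=[C,E,F,B,G,H] q_used=3 → run C
t=6: queue=[E,F,B,G,H,C] q_used=0 → run E
t=7: queue=[E,F,B,G,H,C] q_used=1 → run E
t=8: queue=[E,F,B,G,H,C] q_used=2 → run E
t=9: queue=[E,F,B,G,H,C] q_used=3 → run E
t=10: queue=[F,B,G,H,C,E] q_used=0 → run F
t=11: queue=[F,B,G,H,C,E] q_used=1 → run F
t=12: queue=[B,G,H,C,E] q_used=0 → run B
t=13: queue=[B,G,H,C,E] q_used=1 → run B
t=14: queue=[B,G,H,C,E] q_used=2 → run B
t=15: queue=[B,G,H,C,E] q_used=3 → run B
t=16: queue=[G,H,C,E,B] q_used=0 → run G
t=17: queue=[G,H,C,E,B] q_used=1 → run G
t=18: queue=[G,H,C,E,B] q_used=2 → run G
t=19: queue=[G,H,C,E,B] q_used=3 → run G
t=20: queue=[H,C,E,B,G] q_used=0 → run H
t=21: queue=[H,C,E,B,G] q_used=1 → run H
t=22: queue=[H,C,E,B,G] q_used=2 → run H
t=23: queue=[H,C,E,B,G] q_used=3 → run H
t=24: queue=[C,E,B,G,H] q_used=0 → run C
t=25: queue=[C,E,B,G,H] q_used=1 → run C
t=26: queue=[C,E,B,G,H] q_used=2 → run C
t=27: queue=[C,E,B,G,H] q_used=3 → run C
t=28: queue=[E,B,G,H] q_used=0 → run E
t=29: queue=[B,G,H] q_used=0 → run B
t=30: queue=[B,G,H] q_used=1 → run B
t=31: queue=[B,G,H] q_used=2 → run B
t=32: queue=[B,G,H] q_used=3 → run B
t=33: queue=[G,H] q_used=0 → run G
t=34: queue=[G,H] q_used=1 → run G
t=35: queue=[H] q_used=0 → run H
t=36: queue=[H] q_used=1 → run H
t=37: (idle)
t=38: (idle)
t=39: (idle)
t=40: (idle)
t=41: (idle)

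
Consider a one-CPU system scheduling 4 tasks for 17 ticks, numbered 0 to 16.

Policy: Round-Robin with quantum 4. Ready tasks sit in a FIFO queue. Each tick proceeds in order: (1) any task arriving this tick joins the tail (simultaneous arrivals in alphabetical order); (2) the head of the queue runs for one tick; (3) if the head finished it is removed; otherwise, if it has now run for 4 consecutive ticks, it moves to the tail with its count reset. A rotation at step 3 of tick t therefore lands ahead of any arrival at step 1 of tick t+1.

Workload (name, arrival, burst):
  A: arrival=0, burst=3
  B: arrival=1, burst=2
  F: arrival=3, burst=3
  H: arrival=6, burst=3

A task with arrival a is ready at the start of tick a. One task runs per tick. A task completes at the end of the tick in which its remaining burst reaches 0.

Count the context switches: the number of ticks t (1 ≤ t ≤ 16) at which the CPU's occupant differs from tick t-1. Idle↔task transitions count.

context switches = 4

t=0: queue=[A] q_used=0 → run A
t=1: queue=[A,B] q_used=1 → run A
t=2: queue=[A,B] q_used=2 → run A
t=3: queue=[B,F] q_used=0 → run B
t=4: queue=[B,F] q_used=1 → run B
t=5: queue=[F] q_used=0 → run F
t=6: queue=[F,H] q_used=1 → run F
t=7: queue=[F,H] q_used=2 → run F
t=8: queue=[H] q_used=0 → run H
t=9: queue=[H] q_used=1 → run H
t=10: queue=[H] q_used=2 → run H
t=11: (idle)
t=12: (idle)
t=13: (idle)
t=14: (idle)
t=15: (idle)
t=16: (idle)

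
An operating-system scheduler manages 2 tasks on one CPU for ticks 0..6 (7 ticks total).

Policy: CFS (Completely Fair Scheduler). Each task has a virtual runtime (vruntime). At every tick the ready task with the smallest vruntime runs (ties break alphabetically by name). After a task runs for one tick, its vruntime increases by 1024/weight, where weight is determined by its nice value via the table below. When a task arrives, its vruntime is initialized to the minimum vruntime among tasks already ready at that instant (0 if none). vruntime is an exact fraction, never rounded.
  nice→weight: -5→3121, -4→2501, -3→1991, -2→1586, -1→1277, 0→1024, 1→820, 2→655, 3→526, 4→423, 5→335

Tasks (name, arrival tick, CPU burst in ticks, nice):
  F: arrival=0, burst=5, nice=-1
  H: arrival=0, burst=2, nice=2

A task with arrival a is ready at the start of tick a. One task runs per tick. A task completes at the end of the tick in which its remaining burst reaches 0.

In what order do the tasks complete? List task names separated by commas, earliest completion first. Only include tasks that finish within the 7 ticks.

completion order = H, F

t=0: vr[F=0 H=0] → run F
t=1: vr[F=1024/1277 H=0] → run H
t=2: vr[F=1024/1277 H=1024/655] → run F
t=3: vr[F=2048/1277 H=1024/655] → run H
t=4: vr[F=2048/1277] → run F
t=5: vr[F=3072/1277] → run F
t=6: vr[F=4096/1277] → run F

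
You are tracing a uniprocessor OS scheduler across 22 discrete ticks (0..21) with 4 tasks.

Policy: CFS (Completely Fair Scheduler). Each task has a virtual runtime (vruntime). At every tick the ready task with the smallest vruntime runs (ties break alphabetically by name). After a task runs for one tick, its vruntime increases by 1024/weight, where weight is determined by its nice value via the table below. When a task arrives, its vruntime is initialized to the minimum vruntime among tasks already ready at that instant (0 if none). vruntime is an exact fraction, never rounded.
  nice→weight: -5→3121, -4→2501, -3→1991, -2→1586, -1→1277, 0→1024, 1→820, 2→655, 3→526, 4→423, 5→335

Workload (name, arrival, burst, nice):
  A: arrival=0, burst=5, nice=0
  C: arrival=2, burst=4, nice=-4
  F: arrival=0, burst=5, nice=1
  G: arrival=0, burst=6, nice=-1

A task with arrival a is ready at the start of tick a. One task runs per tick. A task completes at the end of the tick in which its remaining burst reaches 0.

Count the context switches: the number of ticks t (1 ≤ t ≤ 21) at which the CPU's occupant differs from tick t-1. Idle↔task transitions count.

t=0: vr[A=0 F=0 G=0] → run A
t=1: vr[A=1 F=0 G=0] → run F
t=2: vr[A=1 C=0 F=256/205 G=0] → run C
t=3: vr[A=1 C=1024/2501 F=256/205 G=0] → run G
t=4: vr[A=1 C=1024/2501 F=256/205 G=1024/1277] → run C
t=5: vr[A=1 C=2048/2501 F=256/205 G=1024/1277] → run G
t=6: vr[A=1 C=2048/2501 F=256/205 G=2048/1277] → run C
t=7: vr[A=1 C=3072/2501 F=256/205 G=2048/1277] → run A
t=8: vr[A=2 C=3072/2501 F=256/205 G=2048/1277] → run C
t=9: vr[A=2 F=256/205 G=2048/1277] → run F
t=10: vr[A=2 F=512/205 G=2048/1277] → run G
t=11: vr[A=2 F=512/205 G=3072/1277] → run A
t=12: vr[A=3 F=512/205 G=3072/1277] → run G
t=13: vr[A=3 F=512/205 G=4096/1277] → run F
t=14: vr[A=3 F=768/205 G=4096/1277] → run A
t=15: vr[A=4 F=768/205 G=4096/1277] → run G
t=16: vr[A=4 F=768/205 G=5120/1277] → run F
t=17: vr[A=4 F=1024/205 G=5120/1277] → run A
t=18: vr[F=1024/205 G=5120/1277] → run G
t=19: vr[F=1024/205] → run F
t=20: (idle)
t=21: (idle)

context switches = 20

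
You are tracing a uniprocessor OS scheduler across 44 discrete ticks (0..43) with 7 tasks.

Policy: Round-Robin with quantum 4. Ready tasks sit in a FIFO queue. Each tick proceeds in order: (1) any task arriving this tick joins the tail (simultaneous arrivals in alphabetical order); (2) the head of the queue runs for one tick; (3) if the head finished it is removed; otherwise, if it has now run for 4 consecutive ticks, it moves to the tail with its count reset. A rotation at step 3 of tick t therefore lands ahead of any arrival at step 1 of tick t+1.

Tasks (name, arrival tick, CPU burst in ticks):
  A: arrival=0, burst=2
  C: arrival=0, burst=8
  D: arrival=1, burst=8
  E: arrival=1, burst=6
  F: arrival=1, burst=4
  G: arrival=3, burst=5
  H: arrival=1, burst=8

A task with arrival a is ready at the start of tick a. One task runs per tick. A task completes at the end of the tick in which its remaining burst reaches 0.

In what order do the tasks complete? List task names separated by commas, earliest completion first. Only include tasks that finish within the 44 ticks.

completion order = A, F, C, D, E, H, G

t=0: queue=[A,C] q_used=0 → run A
t=1: queue=[A,C,D,E,F,H] q_used=1 → run A
t=2: queue=[C,D,E,F,H] q_used=0 → run C
t=3: queue=[C,D,E,F,H,G] q_used=1 → run C
t=4: queue=[C,D,E,F,H,G] q_used=2 → run C
t=5: queue=[C,D,E,F,H,G] q_used=3 → run C
t=6: queue=[D,E,F,H,G,C] q_used=0 → run D
t=7: queue=[D,E,F,H,G,C] q_used=1 → run D
t=8: queue=[D,E,F,H,G,C] q_used=2 → run D
t=9: queue=[D,E,F,H,G,C] q_used=3 → run D
t=10: queue=[E,F,H,G,C,D] q_used=0 → run E
t=11: queue=[E,F,H,G,C,D] q_used=1 → run E
t=12: queue=[E,F,H,G,C,D] q_used=2 → run E
t=13: queue=[E,F,H,G,C,D] q_used=3 → run E
t=14: queue=[F,H,G,C,D,E] q_used=0 → run F
t=15: queue=[F,H,G,C,D,E] q_used=1 → run F
t=16: queue=[F,H,G,C,D,E] q_used=2 → run F
t=17: queue=[F,H,G,C,D,E] q_used=3 → run F
t=18: queue=[H,G,C,D,E] q_used=0 → run H
t=19: queue=[H,G,C,D,E] q_used=1 → run H
t=20: queue=[H,G,C,D,E] q_used=2 → run H
t=21: queue=[H,G,C,D,E] q_used=3 → run H
t=22: queue=[G,C,D,E,H] q_used=0 → run G
t=23: queue=[G,C,D,E,H] q_used=1 → run G
t=24: queue=[G,C,D,E,H] q_used=2 → run G
t=25: queue=[G,C,D,E,H] q_used=3 → run G
t=26: queue=[C,D,E,H,G] q_used=0 → run C
t=27: queue=[C,D,E,H,G] q_used=1 → run C
t=28: queue=[C,D,E,H,G] q_used=2 → run C
t=29: queue=[C,D,E,H,G] q_used=3 → run C
t=30: queue=[D,E,H,G] q_used=0 → run D
t=31: queue=[D,E,H,G] q_used=1 → run D
t=32: queue=[D,E,H,G] q_used=2 → run D
t=33: queue=[D,E,H,G] q_used=3 → run D
t=34: queue=[E,H,G] q_used=0 → run E
t=35: queue=[E,H,G] q_used=1 → run E
t=36: queue=[H,G] q_used=0 → run H
t=37: queue=[H,G] q_used=1 → run H
t=38: queue=[H,G] q_used=2 → run H
t=39: queue=[H,G] q_used=3 → run H
t=40: queue=[G] q_used=0 → run G
t=41: (idle)
t=42: (idle)
t=43: (idle)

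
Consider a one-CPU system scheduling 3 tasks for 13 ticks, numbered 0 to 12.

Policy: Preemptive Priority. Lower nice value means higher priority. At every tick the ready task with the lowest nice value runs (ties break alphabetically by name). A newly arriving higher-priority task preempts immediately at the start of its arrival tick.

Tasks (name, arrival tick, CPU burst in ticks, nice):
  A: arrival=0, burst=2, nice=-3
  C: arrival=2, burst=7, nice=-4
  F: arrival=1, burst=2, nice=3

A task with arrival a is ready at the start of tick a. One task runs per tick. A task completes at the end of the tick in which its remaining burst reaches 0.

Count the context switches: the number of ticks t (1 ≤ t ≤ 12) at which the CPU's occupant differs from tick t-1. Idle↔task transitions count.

t=0: ready={A} → run A
t=1: ready={A,F} → run A
t=2: ready={C,F} → run C
t=3: ready={C,F} → run C
t=4: ready={C,F} → run C
t=5: ready={C,F} → run C
t=6: ready={C,F} → run C
t=7: ready={C,F} → run C
t=8: ready={C,F} → run C
t=9: ready={F} → run F
t=10: ready={F} → run F
t=11: (idle)
t=12: (idle)

context switches = 3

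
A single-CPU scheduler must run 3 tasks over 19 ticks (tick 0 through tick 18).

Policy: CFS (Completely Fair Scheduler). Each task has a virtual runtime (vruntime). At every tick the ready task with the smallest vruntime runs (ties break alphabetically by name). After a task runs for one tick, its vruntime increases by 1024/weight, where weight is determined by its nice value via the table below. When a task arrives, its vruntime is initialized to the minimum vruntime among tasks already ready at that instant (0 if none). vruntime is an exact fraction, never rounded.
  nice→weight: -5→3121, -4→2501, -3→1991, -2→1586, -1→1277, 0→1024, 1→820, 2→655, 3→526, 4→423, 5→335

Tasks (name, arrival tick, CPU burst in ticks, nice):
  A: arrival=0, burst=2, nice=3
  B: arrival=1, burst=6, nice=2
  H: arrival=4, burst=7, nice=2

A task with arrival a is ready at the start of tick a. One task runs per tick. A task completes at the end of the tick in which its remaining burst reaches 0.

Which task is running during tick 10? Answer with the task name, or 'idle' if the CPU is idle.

running at tick 10 = B

t=0: vr[A=0] → run A
t=1: vr[A=512/263 B=512/263] → run A
t=2: vr[B=512/263] → run B
t=3: vr[B=604672/172265] → run B
t=4: vr[B=873984/172265 H=873984/172265] → run B
t=5: vr[B=1143296/172265 H=873984/172265] → run H
t=6: vr[B=1143296/172265 H=1143296/172265] → run B
t=7: vr[B=1412608/172265 H=1143296/172265] → run H
t=8: vr[B=1412608/172265 H=1412608/172265] → run B
t=9: vr[B=336384/34453 H=1412608/172265] → run H
t=10: vr[B=336384/34453 H=336384/34453] → run B
t=11: vr[H=336384/34453] → run H
t=12: vr[H=1951232/172265] → run H
t=13: vr[H=2220544/172265] → run H
t=14: vr[H=2489856/172265] → run H
t=15: (idle)
t=16: (idle)
t=17: (idle)
t=18: (idle)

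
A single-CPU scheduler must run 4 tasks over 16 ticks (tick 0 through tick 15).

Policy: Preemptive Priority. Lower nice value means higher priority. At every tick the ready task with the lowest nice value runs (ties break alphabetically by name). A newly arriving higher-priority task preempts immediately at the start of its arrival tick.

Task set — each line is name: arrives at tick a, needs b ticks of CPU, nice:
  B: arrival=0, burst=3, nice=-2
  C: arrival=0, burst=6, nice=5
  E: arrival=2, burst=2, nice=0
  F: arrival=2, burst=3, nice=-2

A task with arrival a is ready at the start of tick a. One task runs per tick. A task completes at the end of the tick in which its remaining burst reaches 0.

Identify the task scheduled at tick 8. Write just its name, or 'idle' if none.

running at tick 8 = C

t=0: ready={B,C} → run B
t=1: ready={B,C} → run B
t=2: ready={B,C,E,F} → run B
t=3: ready={C,E,F} → run F
t=4: ready={C,E,F} → run F
t=5: ready={C,E,F} → run F
t=6: ready={C,E} → run E
t=7: ready={C,E} → run E
t=8: ready={C} → run C
t=9: ready={C} → run C
t=10: ready={C} → run C
t=11: ready={C} → run C
t=12: ready={C} → run C
t=13: ready={C} → run C
t=14: (idle)
t=15: (idle)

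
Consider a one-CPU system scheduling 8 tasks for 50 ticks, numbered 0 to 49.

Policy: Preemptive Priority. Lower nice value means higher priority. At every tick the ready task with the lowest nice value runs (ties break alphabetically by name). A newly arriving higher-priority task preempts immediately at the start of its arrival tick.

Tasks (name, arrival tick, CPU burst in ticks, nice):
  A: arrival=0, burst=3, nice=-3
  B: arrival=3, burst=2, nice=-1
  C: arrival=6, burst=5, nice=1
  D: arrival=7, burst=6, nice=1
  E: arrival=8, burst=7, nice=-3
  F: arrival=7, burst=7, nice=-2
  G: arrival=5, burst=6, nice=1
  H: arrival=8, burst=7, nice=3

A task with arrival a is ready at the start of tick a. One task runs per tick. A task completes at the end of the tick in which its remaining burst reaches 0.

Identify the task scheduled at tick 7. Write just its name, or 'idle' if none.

t=0: ready={A} → run A
t=1: ready={A} → run A
t=2: ready={A} → run A
t=3: ready={B} → run B
t=4: ready={B} → run B
t=5: ready={G} → run G
t=6: ready={C,G} → run C
t=7: ready={C,D,F,G} → run F
t=8: ready={C,D,E,F,G,H} → run E
t=9: ready={C,D,E,F,G,H} → run E
t=10: ready={C,D,E,F,G,H} → run E
t=11: ready={C,D,E,F,G,H} → run E
t=12: ready={C,D,E,F,G,H} → run E
t=13: ready={C,D,E,F,G,H} → run E
t=14: ready={C,D,E,F,G,H} → run E
t=15: ready={C,D,F,G,H} → run F
t=16: ready={C,D,F,G,H} → run F
t=17: ready={C,D,F,G,H} → run F
t=18: ready={C,D,F,G,H} → run F
t=19: ready={C,D,F,G,H} → run F
t=20: ready={C,D,F,G,H} → run F
t=21: ready={C,D,G,H} → run C
t=22: ready={C,D,G,H} → run C
t=23: ready={C,D,G,H} → run C
t=24: ready={C,D,G,H} → run C
t=25: ready={D,G,H} → run D
t=26: ready={D,G,H} → run D
t=27: ready={D,G,H} → run D
t=28: ready={D,G,H} → run D
t=29: ready={D,G,H} → run D
t=30: ready={D,G,H} → run D
t=31: ready={G,H} → run G
t=32: ready={G,H} → run G
t=33: ready={G,H} → run G
t=34: ready={G,H} → run G
t=35: ready={G,H} → run G
t=36: ready={H} → run H
t=37: ready={H} → run H
t=38: ready={H} → run H
t=39: ready={H} → run H
t=40: ready={H} → run H
t=41: ready={H} → run H
t=42: ready={H} → run H
t=43: (idle)
t=44: (idle)
t=45: (idle)
t=46: (idle)
t=47: (idle)
t=48: (idle)
t=49: (idle)

running at tick 7 = F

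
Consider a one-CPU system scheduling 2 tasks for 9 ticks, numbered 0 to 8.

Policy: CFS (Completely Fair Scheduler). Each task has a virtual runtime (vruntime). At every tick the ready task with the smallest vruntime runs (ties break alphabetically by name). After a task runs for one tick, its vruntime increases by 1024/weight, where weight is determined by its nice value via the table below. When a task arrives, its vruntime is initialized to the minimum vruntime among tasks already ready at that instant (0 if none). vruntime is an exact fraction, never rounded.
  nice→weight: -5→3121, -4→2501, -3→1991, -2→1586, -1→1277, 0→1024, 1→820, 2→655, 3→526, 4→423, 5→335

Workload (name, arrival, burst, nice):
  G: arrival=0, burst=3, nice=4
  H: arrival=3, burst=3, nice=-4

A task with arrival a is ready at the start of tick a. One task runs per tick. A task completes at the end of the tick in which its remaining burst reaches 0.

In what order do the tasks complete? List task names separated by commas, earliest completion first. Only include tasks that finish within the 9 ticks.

t=0: vr[G=0] → run G
t=1: vr[G=1024/423] → run G
t=2: vr[G=2048/423] → run G
t=3: vr[H=0] → run H
t=4: vr[H=1024/2501] → run H
t=5: vr[H=2048/2501] → run H
t=6: (idle)
t=7: (idle)
t=8: (idle)

completion order = G, H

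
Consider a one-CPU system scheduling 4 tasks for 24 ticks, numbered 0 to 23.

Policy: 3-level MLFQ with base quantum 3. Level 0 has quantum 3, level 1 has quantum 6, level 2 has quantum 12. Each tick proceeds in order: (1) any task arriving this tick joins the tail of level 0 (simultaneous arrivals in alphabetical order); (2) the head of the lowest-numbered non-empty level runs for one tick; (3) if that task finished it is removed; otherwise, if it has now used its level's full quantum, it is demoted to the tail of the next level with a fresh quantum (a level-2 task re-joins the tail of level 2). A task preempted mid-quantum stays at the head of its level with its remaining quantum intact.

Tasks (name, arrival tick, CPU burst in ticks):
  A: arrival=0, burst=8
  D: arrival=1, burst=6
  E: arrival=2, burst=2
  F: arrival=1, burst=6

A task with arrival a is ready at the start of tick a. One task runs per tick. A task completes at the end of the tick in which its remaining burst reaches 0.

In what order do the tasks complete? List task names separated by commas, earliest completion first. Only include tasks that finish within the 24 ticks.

t=0: L0/L1/L2 = A/-/- → run A
t=1: L0/L1/L2 = ADF/-/- → run A
t=2: L0/L1/L2 = ADFE/-/- → run A
t=3: L0/L1/L2 = DFE/A/- → run D
t=4: L0/L1/L2 = DFE/A/- → run D
t=5: L0/L1/L2 = DFE/A/- → run D
t=6: L0/L1/L2 = FE/AD/- → run F
t=7: L0/L1/L2 = FE/AD/- → run F
t=8: L0/L1/L2 = FE/AD/- → run F
t=9: L0/L1/L2 = E/ADF/- → run E
t=10: L0/L1/L2 = E/ADF/- → run E
t=11: L0/L1/L2 = -/ADF/- → run A
t=12: L0/L1/L2 = -/ADF/- → run A
t=13: L0/L1/L2 = -/ADF/- → run A
t=14: L0/L1/L2 = -/ADF/- → run A
t=15: L0/L1/L2 = -/ADF/- → run A
t=16: L0/L1/L2 = -/DF/- → run D
t=17: L0/L1/L2 = -/DF/- → run D
t=18: L0/L1/L2 = -/DF/- → run D
t=19: L0/L1/L2 = -/F/- → run F
t=20: L0/L1/L2 = -/F/- → run F
t=21: L0/L1/L2 = -/F/- → run F
t=22: (idle)
t=23: (idle)

completion order = E, A, D, F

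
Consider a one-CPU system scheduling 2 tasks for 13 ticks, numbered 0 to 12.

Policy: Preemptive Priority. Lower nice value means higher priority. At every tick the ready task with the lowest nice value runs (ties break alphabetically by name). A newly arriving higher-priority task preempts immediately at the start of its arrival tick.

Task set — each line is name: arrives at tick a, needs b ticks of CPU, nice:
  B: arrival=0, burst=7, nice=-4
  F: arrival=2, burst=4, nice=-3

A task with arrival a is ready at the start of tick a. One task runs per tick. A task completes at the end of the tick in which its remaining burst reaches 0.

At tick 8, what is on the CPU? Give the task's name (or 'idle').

running at tick 8 = F

t=0: ready={B} → run B
t=1: ready={B} → run B
t=2: ready={B,F} → run B
t=3: ready={B,F} → run B
t=4: ready={B,F} → run B
t=5: ready={B,F} → run B
t=6: ready={B,F} → run B
t=7: ready={F} → run F
t=8: ready={F} → run F
t=9: ready={F} → run F
t=10: ready={F} → run F
t=11: (idle)
t=12: (idle)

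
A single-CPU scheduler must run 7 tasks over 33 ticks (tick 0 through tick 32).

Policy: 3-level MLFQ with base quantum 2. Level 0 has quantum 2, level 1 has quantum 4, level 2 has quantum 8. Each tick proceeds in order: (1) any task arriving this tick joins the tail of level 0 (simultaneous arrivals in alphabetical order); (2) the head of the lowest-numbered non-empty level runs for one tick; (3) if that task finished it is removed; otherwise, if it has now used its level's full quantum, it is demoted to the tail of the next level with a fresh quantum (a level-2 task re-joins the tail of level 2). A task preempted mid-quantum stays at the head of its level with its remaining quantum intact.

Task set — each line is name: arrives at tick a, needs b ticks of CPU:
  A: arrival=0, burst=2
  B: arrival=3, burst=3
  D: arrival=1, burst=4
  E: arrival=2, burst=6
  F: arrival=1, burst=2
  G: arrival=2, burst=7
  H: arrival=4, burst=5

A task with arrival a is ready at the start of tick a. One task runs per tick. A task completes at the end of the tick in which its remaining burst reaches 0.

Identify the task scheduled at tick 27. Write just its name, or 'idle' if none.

t=0: L0/L1/L2 = A/-/- → run A
t=1: L0/L1/L2 = ADF/-/- → run A
t=2: L0/L1/L2 = DFEG/-/- → run D
t=3: L0/L1/L2 = DFEGB/-/- → run D
t=4: L0/L1/L2 = FEGBH/D/- → run F
t=5: L0/L1/L2 = FEGBH/D/- → run F
t=6: L0/L1/L2 = EGBH/D/- → run E
t=7: L0/L1/L2 = EGBH/D/- → run E
t=8: L0/L1/L2 = GBH/DE/- → run G
t=9: L0/L1/L2 = GBH/DE/- → run G
t=10: L0/L1/L2 = BH/DEG/- → run B
t=11: L0/L1/L2 = BH/DEG/- → run B
t=12: L0/L1/L2 = H/DEGB/- → run H
t=13: L0/L1/L2 = H/DEGB/- → run H
t=14: L0/L1/L2 = -/DEGBH/- → run D
t=15: L0/L1/L2 = -/DEGBH/- → run D
t=16: L0/L1/L2 = -/EGBH/- → run E
t=17: L0/L1/L2 = -/EGBH/- → run E
t=18: L0/L1/L2 = -/EGBH/- → run E
t=19: L0/L1/L2 = -/EGBH/- → run E
t=20: L0/L1/L2 = -/GBH/- → run G
t=21: L0/L1/L2 = -/GBH/- → run G
t=22: L0/L1/L2 = -/GBH/- → run G
t=23: L0/L1/L2 = -/GBH/- → run G
t=24: L0/L1/L2 = -/BH/G → run B
t=25: L0/L1/L2 = -/H/G → run H
t=26: L0/L1/L2 = -/H/G → run H
t=27: L0/L1/L2 = -/H/G → run H
t=28: L0/L1/L2 = -/-/G → run G
t=29: (idle)
t=30: (idle)
t=31: (idle)
t=32: (idle)

running at tick 27 = H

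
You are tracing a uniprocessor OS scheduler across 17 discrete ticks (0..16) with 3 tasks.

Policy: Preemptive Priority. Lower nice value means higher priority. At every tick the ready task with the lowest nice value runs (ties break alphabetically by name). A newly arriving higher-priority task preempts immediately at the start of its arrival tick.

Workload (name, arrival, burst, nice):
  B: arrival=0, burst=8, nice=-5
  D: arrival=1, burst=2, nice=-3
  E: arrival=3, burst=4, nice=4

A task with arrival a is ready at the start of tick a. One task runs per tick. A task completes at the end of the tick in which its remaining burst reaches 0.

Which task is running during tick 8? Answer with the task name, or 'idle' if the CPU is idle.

t=0: ready={B} → run B
t=1: ready={B,D} → run B
t=2: ready={B,D} → run B
t=3: ready={B,D,E} → run B
t=4: ready={B,D,E} → run B
t=5: ready={B,D,E} → run B
t=6: ready={B,D,E} → run B
t=7: ready={B,D,E} → run B
t=8: ready={D,E} → run D
t=9: ready={D,E} → run D
t=10: ready={E} → run E
t=11: ready={E} → run E
t=12: ready={E} → run E
t=13: ready={E} → run E
t=14: (idle)
t=15: (idle)
t=16: (idle)

running at tick 8 = D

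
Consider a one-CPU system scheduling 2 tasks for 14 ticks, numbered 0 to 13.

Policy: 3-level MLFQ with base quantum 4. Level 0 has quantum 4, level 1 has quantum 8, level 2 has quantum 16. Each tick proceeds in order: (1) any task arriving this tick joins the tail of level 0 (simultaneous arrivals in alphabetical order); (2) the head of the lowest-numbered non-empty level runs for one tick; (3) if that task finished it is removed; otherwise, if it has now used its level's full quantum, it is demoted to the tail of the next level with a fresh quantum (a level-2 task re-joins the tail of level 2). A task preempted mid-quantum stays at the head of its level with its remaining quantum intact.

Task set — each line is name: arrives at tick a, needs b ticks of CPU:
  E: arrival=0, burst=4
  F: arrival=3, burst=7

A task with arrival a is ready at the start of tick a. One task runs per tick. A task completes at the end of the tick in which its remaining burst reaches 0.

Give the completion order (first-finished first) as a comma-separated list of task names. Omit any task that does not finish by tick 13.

t=0: L0/L1/L2 = E/-/- → run E
t=1: L0/L1/L2 = E/-/- → run E
t=2: L0/L1/L2 = E/-/- → run E
t=3: L0/L1/L2 = EF/-/- → run E
t=4: L0/L1/L2 = F/-/- → run F
t=5: L0/L1/L2 = F/-/- → run F
t=6: L0/L1/L2 = F/-/- → run F
t=7: L0/L1/L2 = F/-/- → run F
t=8: L0/L1/L2 = -/F/- → run F
t=9: L0/L1/L2 = -/F/- → run F
t=10: L0/L1/L2 = -/F/- → run F
t=11: (idle)
t=12: (idle)
t=13: (idle)

completion order = E, F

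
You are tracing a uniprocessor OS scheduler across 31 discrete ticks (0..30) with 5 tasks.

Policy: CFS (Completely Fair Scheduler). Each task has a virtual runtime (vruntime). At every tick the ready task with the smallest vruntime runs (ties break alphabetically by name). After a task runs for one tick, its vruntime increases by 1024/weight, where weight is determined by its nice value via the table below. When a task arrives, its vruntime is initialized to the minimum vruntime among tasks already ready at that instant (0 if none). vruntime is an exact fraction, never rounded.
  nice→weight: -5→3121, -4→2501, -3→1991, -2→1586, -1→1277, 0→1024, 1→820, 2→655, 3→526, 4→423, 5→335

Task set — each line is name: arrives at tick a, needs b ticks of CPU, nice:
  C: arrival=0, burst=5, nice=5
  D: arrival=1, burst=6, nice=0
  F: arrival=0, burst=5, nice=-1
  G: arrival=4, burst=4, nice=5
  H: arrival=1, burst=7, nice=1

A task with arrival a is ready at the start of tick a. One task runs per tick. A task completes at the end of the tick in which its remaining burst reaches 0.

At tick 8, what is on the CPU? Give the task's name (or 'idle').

t=0: vr[C=0 F=0] → run C
t=1: vr[C=1024/335 D=0 F=0 H=0] → run D
t=2: vr[C=1024/335 D=1 F=0 H=0] → run F
t=3: vr[C=1024/335 D=1 F=1024/1277 H=0] → run H
t=4: vr[C=1024/335 D=1 F=1024/1277 G=1024/1277 H=256/205] → run F
t=5: vr[C=1024/335 D=1 F=2048/1277 G=1024/1277 H=256/205] → run G
t=6: vr[C=1024/335 D=1 F=2048/1277 G=1650688/427795 H=256/205] → run D
t=7: vr[C=1024/335 D=2 F=2048/1277 G=1650688/427795 H=256/205] → run H
t=8: vr[C=1024/335 D=2 F=2048/1277 G=1650688/427795 H=512/205] → run F
t=9: vr[C=1024/335 D=2 F=3072/1277 G=1650688/427795 H=512/205] → run D
t=10: vr[C=1024/335 D=3 F=3072/1277 G=1650688/427795 H=512/205] → run F
t=11: vr[C=1024/335 D=3 F=4096/1277 G=1650688/427795 H=512/205] → run H
t=12: vr[C=1024/335 D=3 F=4096/1277 G=1650688/427795 H=768/205] → run D
t=13: vr[C=1024/335 D=4 F=4096/1277 G=1650688/427795 H=768/205] → run C
t=14: vr[C=2048/335 D=4 F=4096/1277 G=1650688/427795 H=768/205] → run F
t=15: vr[C=2048/335 D=4 G=1650688/427795 H=768/205] → run H
t=16: vr[C=2048/335 D=4 G=1650688/427795 H=1024/205] → run G
t=17: vr[C=2048/335 D=4 G=2958336/427795 H=1024/205] → run D
t=18: vr[C=2048/335 D=5 G=2958336/427795 H=1024/205] → run H
t=19: vr[C=2048/335 D=5 G=2958336/427795 H=256/41] → run D
t=20: vr[C=2048/335 G=2958336/427795 H=256/41] → run C
t=21: vr[C=3072/335 G=2958336/427795 H=256/41] → run H
t=22: vr[C=3072/335 G=2958336/427795 H=1536/205] → run G
t=23: vr[C=3072/335 G=4265984/427795 H=1536/205] → run H
t=24: vr[C=3072/335 G=4265984/427795] → run C
t=25: vr[C=4096/335 G=4265984/427795] → run G
t=26: vr[C=4096/335] → run C
t=27: (idle)
t=28: (idle)
t=29: (idle)
t=30: (idle)

running at tick 8 = F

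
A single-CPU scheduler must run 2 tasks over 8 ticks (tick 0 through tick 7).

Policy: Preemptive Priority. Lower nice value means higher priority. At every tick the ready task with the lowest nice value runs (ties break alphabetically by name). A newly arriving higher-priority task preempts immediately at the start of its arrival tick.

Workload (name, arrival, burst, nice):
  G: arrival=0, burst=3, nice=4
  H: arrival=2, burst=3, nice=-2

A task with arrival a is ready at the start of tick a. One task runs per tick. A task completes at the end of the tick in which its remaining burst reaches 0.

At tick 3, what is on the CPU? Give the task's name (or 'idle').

running at tick 3 = H

t=0: ready={G} → run G
t=1: ready={G} → run G
t=2: ready={G,H} → run H
t=3: ready={G,H} → run H
t=4: ready={G,H} → run H
t=5: ready={G} → run G
t=6: (idle)
t=7: (idle)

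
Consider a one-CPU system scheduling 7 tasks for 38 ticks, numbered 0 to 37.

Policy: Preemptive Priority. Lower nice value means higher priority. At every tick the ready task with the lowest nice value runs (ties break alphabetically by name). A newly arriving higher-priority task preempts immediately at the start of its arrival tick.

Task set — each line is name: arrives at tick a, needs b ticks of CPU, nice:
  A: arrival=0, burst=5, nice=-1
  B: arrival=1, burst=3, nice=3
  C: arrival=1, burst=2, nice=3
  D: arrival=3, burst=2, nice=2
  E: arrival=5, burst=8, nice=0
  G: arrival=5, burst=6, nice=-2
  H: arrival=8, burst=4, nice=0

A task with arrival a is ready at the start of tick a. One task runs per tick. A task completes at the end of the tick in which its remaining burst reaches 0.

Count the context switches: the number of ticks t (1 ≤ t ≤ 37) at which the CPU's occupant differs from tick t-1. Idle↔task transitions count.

context switches = 7

t=0: ready={A} → run A
t=1: ready={A,B,C} → run A
t=2: ready={A,B,C} → run A
t=3: ready={A,B,C,D} → run A
t=4: ready={A,B,C,D} → run A
t=5: ready={B,C,D,E,G} → run G
t=6: ready={B,C,D,E,G} → run G
t=7: ready={B,C,D,E,G} → run G
t=8: ready={B,C,D,E,G,H} → run G
t=9: ready={B,C,D,E,G,H} → run G
t=10: ready={B,C,D,E,G,H} → run G
t=11: ready={B,C,D,E,H} → run E
t=12: ready={B,C,D,E,H} → run E
t=13: ready={B,C,D,E,H} → run E
t=14: ready={B,C,D,E,H} → run E
t=15: ready={B,C,D,E,H} → run E
t=16: ready={B,C,D,E,H} → run E
t=17: ready={B,C,D,E,H} → run E
t=18: ready={B,C,D,E,H} → run E
t=19: ready={B,C,D,H} → run H
t=20: ready={B,C,D,H} → run H
t=21: ready={B,C,D,H} → run H
t=22: ready={B,C,D,H} → run H
t=23: ready={B,C,D} → run D
t=24: ready={B,C,D} → run D
t=25: ready={B,C} → run B
t=26: ready={B,C} → run B
t=27: ready={B,C} → run B
t=28: ready={C} → run C
t=29: ready={C} → run C
t=30: (idle)
t=31: (idle)
t=32: (idle)
t=33: (idle)
t=34: (idle)
t=35: (idle)
t=36: (idle)
t=37: (idle)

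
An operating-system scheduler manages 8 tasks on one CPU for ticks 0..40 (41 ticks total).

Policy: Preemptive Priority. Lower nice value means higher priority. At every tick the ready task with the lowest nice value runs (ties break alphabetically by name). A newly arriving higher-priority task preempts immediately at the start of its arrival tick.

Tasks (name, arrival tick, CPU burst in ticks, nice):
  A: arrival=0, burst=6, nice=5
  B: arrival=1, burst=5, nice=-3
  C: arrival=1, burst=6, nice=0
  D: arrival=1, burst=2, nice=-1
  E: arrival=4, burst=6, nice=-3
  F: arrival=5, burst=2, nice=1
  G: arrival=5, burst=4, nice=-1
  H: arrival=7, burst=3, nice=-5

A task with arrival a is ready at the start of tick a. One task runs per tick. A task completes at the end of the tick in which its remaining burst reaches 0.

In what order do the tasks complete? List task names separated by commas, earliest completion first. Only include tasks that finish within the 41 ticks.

t=0: ready={A} → run A
t=1: ready={A,B,C,D} → run B
t=2: ready={A,B,C,D} → run B
t=3: ready={A,B,C,D} → run B
t=4: ready={A,B,C,D,E} → run B
t=5: ready={A,B,C,D,E,F,G} → run B
t=6: ready={A,C,D,E,F,G} → run E
t=7: ready={A,C,D,E,F,G,H} → run H
t=8: ready={A,C,D,E,F,G,H} → run H
t=9: ready={A,C,D,E,F,G,H} → run H
t=10: ready={A,C,D,E,F,G} → run E
t=11: ready={A,C,D,E,F,G} → run E
t=12: ready={A,C,D,E,F,G} → run E
t=13: ready={A,C,D,E,F,G} → run E
t=14: ready={A,C,D,E,F,G} → run E
t=15: ready={A,C,D,F,G} → run D
t=16: ready={A,C,D,F,G} → run D
t=17: ready={A,C,F,G} → run G
t=18: ready={A,C,F,G} → run G
t=19: ready={A,C,F,G} → run G
t=20: ready={A,C,F,G} → run G
t=21: ready={A,C,F} → run C
t=22: ready={A,C,F} → run C
t=23: ready={A,C,F} → run C
t=24: ready={A,C,F} → run C
t=25: ready={A,C,F} → run C
t=26: ready={A,C,F} → run C
t=27: ready={A,F} → run F
t=28: ready={A,F} → run F
t=29: ready={A} → run A
t=30: ready={A} → run A
t=31: ready={A} → run A
t=32: ready={A} → run A
t=33: ready={A} → run A
t=34: (idle)
t=35: (idle)
t=36: (idle)
t=37: (idle)
t=38: (idle)
t=39: (idle)
t=40: (idle)

completion order = B, H, E, D, G, C, F, A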